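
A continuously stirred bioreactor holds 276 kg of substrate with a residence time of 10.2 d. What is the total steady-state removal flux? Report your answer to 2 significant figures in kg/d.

27 kg/d

F = M / τ = 276 / 10.2 = 27.06 kg/d.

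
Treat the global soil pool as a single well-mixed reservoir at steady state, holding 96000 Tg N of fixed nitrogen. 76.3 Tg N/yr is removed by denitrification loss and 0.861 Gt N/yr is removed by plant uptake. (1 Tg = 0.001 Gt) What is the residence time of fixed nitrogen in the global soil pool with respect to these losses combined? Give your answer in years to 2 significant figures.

Convert the plant uptake flux: 0.861 Gt N/yr = 861.0 Tg N/yr.
Total removal = 76.30 + 861.0 = 937.30 Tg N/yr.
τ = M / ΣF_out = 96000 / 937.30 = 102.4 yr.

100 yr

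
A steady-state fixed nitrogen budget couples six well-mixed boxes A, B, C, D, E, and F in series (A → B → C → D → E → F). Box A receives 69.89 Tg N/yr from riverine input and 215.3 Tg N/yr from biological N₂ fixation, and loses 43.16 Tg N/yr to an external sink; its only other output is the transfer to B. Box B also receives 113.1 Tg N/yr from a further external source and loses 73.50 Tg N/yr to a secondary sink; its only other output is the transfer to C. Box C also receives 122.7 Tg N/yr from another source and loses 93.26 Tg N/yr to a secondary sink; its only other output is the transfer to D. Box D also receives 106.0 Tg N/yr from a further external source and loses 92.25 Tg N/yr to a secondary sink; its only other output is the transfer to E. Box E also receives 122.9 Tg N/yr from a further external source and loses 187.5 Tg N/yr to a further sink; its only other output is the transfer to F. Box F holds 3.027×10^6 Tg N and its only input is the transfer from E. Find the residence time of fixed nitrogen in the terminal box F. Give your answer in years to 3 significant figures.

Box A: F(A→B) = (69.89 + 215.3) − 43.16 = 242.03 Tg N/yr.
Box B: F(B→C) = (242.03 + 113.1) − 73.50 = 281.63 Tg N/yr.
Box C: F(C→D) = (281.63 + 122.7) − 93.26 = 311.07 Tg N/yr.
Box D: F(D→E) = (311.07 + 106.0) − 92.25 = 324.82 Tg N/yr.
Box E: F(E→F) = (324.82 + 122.9) − 187.5 = 260.22 Tg N/yr.
Box F throughput = its input = 260.22 Tg N/yr; τ = 3.027×10^6 / 260.22 = 11630 yr.

11600 yr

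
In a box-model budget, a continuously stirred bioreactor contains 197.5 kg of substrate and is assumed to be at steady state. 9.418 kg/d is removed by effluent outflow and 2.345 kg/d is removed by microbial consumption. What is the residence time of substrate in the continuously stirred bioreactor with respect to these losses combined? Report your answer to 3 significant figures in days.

Total removal = 9.418 + 2.345 = 11.763 kg/d.
τ = M / ΣF_out = 197.5 / 11.763 = 16.79 d.

16.8 d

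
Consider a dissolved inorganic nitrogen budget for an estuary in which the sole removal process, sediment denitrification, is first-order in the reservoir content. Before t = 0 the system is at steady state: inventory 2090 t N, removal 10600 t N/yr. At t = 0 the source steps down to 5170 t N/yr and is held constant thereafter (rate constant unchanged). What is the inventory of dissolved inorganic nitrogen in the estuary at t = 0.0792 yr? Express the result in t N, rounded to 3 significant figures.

1740 t N

Residence time τ = M₀/F₀ = 0.1972 yr. The eventual steady state is M_∞ = M₀·(F₁/F₀) = 2090 × 5170/10600 = 1019.4 t N.
The anomaly ΔM(t) = M(t) − M_∞ decays as ΔM₀·e^(−t/τ) with ΔM₀ = 2090 − 1019.4 = 1071 t N.
At t = 0.0792 yr, e^(−t/τ) = e^(−0.4017) = 0.6692, so ΔM = 716.5 t N and M = 1019.4 + 716.5 = 1735.8 t N.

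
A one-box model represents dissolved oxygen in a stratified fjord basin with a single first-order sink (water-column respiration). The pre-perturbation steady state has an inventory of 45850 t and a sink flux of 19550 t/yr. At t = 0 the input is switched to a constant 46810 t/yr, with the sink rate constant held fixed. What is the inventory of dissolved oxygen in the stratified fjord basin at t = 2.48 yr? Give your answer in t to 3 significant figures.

87600 t

The sink rate constant is k = F₀/M₀ = 19550/45850 = 0.4264 yr⁻¹.
Solving dM/dt = F₁ − kM with M(0) = M₀ gives M(t) = F₁/k + (M₀ − F₁/k)·e^(−kt).
F₁/k = 46810/0.4264 = 109780 t; kt = 0.4264 × 2.48 = 1.057, e^(−kt) = 0.3473.
M(2.48) = 109780 + (45850 − 109780) × 0.3473 = 109780 − 22210 = 87576 t.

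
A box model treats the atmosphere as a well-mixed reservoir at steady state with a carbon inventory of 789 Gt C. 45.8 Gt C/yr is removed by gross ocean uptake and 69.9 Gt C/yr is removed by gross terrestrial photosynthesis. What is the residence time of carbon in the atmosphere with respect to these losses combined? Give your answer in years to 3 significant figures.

6.82 yr

Total removal = 45.80 + 69.90 = 115.70 Gt C/yr.
τ = M / ΣF_out = 789 / 115.70 = 6.819 yr.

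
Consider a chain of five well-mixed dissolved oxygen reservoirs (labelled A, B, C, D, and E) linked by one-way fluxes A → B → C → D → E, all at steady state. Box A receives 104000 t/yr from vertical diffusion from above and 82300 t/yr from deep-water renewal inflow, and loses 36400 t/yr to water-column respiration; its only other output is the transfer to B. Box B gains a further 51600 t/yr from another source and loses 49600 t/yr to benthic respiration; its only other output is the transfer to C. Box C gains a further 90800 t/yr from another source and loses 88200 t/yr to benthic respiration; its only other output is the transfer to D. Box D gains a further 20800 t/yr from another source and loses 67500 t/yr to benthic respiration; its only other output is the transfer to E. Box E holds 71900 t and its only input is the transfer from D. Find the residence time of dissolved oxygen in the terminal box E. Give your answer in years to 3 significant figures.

0.667 yr

Box A: F(A→B) = (104000 + 82300) − 36400 = 149900 t/yr.
Box B: F(B→C) = (149900 + 51600) − 49600 = 151900 t/yr.
Box C: F(C→D) = (151900 + 90800) − 88200 = 154500 t/yr.
Box D: F(D→E) = (154500 + 20800) − 67500 = 107800 t/yr.
Box E throughput = its input = 107800 t/yr; τ = 71900 / 107800 = 0.6670 yr.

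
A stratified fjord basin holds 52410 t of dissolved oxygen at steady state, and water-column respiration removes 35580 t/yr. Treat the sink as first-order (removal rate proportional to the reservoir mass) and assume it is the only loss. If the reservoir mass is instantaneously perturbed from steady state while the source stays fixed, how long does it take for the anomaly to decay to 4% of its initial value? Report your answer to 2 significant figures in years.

For a linear reservoir the anomaly decays as exp(−t/τ) with τ = M/F = 52410/35580 = 1.473 yr.
exp(−t/τ) = 0.04 ⇒ t = −τ ln(0.04) = 1.473 × 3.219 = 4.741 yr.

4.7 yr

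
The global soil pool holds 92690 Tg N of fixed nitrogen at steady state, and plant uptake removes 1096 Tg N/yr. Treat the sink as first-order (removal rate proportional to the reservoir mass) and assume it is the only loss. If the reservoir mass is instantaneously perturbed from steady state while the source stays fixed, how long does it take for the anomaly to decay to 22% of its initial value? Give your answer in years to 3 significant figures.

128 yr

For a linear reservoir the anomaly decays as exp(−t/τ) with τ = M/F = 92690/1096 = 84.57 yr.
exp(−t/τ) = 0.22 ⇒ t = −τ ln(0.22) = 84.57 × 1.514 = 128.1 yr.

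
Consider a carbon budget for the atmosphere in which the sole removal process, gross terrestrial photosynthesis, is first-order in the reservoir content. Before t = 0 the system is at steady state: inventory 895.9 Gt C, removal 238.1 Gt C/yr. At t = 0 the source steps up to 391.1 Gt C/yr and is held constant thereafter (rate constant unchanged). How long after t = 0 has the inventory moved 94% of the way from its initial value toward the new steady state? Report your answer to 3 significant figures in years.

τ = M₀/F₀ = 895.9/238.1 = 3.763 yr.
The remaining gap fraction is e^(−t/τ); 94% covered ⇒ e^(−t/τ) = 0.0600.
t = −τ ln(0.0600) = 3.763 × 2.813 = 10.59 yr.

10.6 yr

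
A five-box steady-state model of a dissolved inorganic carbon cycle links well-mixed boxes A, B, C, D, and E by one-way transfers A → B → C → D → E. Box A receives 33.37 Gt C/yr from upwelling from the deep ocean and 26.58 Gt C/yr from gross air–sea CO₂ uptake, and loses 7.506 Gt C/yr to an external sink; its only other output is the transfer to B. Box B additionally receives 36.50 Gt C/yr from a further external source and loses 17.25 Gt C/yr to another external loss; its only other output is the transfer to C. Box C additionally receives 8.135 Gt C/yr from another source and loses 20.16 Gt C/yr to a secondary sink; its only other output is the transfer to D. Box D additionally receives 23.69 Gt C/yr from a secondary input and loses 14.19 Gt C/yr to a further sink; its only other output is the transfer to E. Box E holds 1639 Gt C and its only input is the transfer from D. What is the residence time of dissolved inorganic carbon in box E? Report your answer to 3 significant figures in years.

Box A: F(A→B) = (33.37 + 26.58) − 7.506 = 52.444 Gt C/yr.
Box B: F(B→C) = (52.444 + 36.50) − 17.25 = 71.694 Gt C/yr.
Box C: F(C→D) = (71.694 + 8.135) − 20.16 = 59.669 Gt C/yr.
Box D: F(D→E) = (59.669 + 23.69) − 14.19 = 69.169 Gt C/yr.
Box E throughput = its input = 69.169 Gt C/yr; τ = 1639 / 69.169 = 23.70 yr.

23.7 yr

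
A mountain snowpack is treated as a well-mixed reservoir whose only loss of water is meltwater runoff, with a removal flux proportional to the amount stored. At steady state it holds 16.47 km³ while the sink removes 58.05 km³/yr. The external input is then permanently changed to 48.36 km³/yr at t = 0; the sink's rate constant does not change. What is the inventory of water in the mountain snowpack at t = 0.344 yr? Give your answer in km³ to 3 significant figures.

14.5 km³

Residence time τ = M₀/F₀ = 0.2837 yr. The eventual steady state is M_∞ = M₀·(F₁/F₀) = 16.47 × 48.36/58.05 = 13.721 km³.
The anomaly ΔM(t) = M(t) − M_∞ decays as ΔM₀·e^(−t/τ) with ΔM₀ = 16.47 − 13.721 = 2.749 km³.
At t = 0.344 yr, e^(−t/τ) = e^(−1.212) = 0.2975, so ΔM = 0.8178 km³ and M = 13.721 + 0.8178 = 14.539 km³.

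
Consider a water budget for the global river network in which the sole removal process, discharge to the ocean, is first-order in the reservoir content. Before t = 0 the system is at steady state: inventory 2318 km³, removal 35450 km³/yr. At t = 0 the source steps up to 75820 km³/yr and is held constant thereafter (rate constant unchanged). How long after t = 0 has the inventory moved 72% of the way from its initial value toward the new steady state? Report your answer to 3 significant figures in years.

τ = M₀/F₀ = 2318/35450 = 0.06539 yr.
The remaining gap fraction is e^(−t/τ); 72% covered ⇒ e^(−t/τ) = 0.280.
t = −τ ln(0.280) = 0.06539 × 1.273 = 0.08324 yr.

0.0832 yr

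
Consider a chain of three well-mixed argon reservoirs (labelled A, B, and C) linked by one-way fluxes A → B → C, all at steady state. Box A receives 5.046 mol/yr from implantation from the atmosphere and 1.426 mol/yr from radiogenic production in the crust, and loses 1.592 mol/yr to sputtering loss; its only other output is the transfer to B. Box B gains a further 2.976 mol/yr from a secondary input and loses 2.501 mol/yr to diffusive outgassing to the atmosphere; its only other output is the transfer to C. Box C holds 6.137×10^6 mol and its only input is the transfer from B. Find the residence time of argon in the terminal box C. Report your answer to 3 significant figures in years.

Box A: F(A→B) = (5.046 + 1.426) − 1.592 = 4.8800 mol/yr.
Box B: F(B→C) = (4.8800 + 2.976) − 2.501 = 5.3550 mol/yr.
Box C throughput = its input = 5.3550 mol/yr; τ = 6.137×10^6 / 5.3550 = 1.146×10^6 yr.

1.15×10^6 yr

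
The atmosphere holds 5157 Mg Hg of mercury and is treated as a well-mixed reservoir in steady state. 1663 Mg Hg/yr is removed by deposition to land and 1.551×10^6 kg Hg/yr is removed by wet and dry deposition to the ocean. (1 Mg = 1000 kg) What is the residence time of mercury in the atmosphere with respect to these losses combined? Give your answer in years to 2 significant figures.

1.6 yr

Convert the wet and dry deposition to the ocean flux: 1.551×10^6 kg Hg/yr = 1551 Mg Hg/yr.
Total removal = 1663 + 1551 = 3214.0 Mg Hg/yr.
τ = M / ΣF_out = 5157 / 3214.0 = 1.605 yr.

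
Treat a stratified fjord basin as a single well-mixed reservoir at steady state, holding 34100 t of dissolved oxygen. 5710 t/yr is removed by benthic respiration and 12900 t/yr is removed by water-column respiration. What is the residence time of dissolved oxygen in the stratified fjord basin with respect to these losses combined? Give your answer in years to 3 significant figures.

Total removal = 5710 + 12900 = 18610 t/yr.
τ = M / ΣF_out = 34100 / 18610 = 1.832 yr.

1.83 yr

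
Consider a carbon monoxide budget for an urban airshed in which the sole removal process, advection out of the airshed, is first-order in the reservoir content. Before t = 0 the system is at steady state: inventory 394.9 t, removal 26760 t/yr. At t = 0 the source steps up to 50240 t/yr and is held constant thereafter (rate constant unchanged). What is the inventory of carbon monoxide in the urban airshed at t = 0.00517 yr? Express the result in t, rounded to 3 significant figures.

τ = M₀/F₀ = 394.9/26760 = 0.01476 yr; rate constant k = 1/τ.
New steady state M_∞ = F₁/k = F₁·τ = 50240 × 0.01476 = 741.40 t.
M(t) = M_∞ + (M₀ − M_∞)·e^(−t/τ); t/τ = 0.00517/0.01476 = 0.3503, so e^(−t/τ) = 0.7044.
M(t) = 741.40 − 346.5 × 0.7044 = 497.31 t.

497 t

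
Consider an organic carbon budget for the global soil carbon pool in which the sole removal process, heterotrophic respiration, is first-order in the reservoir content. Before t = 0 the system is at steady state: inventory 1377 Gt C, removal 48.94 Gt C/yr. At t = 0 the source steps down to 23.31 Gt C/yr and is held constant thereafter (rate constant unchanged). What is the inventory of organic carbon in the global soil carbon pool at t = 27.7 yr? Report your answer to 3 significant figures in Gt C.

The sink rate constant is k = F₀/M₀ = 48.94/1377 = 0.03554 yr⁻¹.
Solving dM/dt = F₁ − kM with M(0) = M₀ gives M(t) = F₁/k + (M₀ − F₁/k)·e^(−kt).
F₁/k = 23.31/0.03554 = 655.86 Gt C; kt = 0.03554 × 27.7 = 0.9845, e^(−kt) = 0.3736.
M(27.7) = 655.86 + (1377 − 655.86) × 0.3736 = 655.86 + 269.4 = 925.30 Gt C.

925 Gt C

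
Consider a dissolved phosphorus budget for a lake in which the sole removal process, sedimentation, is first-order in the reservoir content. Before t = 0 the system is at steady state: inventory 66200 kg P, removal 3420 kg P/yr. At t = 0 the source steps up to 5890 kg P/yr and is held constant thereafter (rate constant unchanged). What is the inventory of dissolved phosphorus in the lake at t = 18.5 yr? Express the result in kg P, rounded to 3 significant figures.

95600 kg P

τ = M₀/F₀ = 66200/3420 = 19.36 yr; rate constant k = 1/τ.
New steady state M_∞ = F₁/k = F₁·τ = 5890 × 19.36 = 114010 kg P.
M(t) = M_∞ + (M₀ − M_∞)·e^(−t/τ); t/τ = 18.5/19.36 = 0.9557, so e^(−t/τ) = 0.3845.
M(t) = 114010 − 47810 × 0.3845 = 95626 kg P.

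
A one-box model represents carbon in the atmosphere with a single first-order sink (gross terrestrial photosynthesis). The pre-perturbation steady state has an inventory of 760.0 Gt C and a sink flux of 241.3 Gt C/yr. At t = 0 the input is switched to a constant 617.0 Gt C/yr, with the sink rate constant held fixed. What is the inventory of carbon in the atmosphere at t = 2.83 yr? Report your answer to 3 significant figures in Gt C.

Residence time τ = M₀/F₀ = 3.150 yr. The eventual steady state is M_∞ = M₀·(F₁/F₀) = 760.0 × 617.0/241.3 = 1943.3 Gt C.
The anomaly ΔM(t) = M(t) − M_∞ decays as ΔM₀·e^(−t/τ) with ΔM₀ = 760.0 − 1943.3 = −1183 Gt C.
At t = 2.83 yr, e^(−t/τ) = e^(−0.8985) = 0.4072, so ΔM = −481.8 Gt C and M = 1943.3 − 481.8 = 1461.5 Gt C.

1460 Gt C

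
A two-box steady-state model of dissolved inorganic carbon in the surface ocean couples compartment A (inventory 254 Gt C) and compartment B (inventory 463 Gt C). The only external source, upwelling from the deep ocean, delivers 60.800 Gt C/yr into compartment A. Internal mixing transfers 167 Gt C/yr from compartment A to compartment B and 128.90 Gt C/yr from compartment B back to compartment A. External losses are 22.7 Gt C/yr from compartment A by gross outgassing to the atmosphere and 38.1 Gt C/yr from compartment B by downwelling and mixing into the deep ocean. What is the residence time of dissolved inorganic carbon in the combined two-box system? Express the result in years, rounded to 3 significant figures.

Treat the two boxes together as one reservoir: the mixing fluxes between them are internal recycling, so τ = ΣM / Σ(external losses).
M_total = 254 + 463 = 717.00 Gt C.
ΣF_external_out = 22.7 + 38.1 = 60.800 Gt C/yr.
τ = M_total / ΣF_ext = 717.00 / 60.800 = 11.79 yr.

11.8 yr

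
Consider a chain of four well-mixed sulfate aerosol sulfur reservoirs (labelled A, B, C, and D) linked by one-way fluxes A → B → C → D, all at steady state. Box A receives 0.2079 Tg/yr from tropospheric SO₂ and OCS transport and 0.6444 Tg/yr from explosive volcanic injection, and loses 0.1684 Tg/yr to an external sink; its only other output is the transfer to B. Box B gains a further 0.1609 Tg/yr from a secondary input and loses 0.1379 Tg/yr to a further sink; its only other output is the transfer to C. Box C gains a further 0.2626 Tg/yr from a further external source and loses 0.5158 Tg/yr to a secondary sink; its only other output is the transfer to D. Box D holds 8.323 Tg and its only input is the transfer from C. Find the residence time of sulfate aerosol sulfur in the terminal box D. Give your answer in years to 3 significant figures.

18.3 yr

Box A: F(A→B) = (0.2079 + 0.6444) − 0.1684 = 0.68390 Tg/yr.
Box B: F(B→C) = (0.68390 + 0.1609) − 0.1379 = 0.70690 Tg/yr.
Box C: F(C→D) = (0.70690 + 0.2626) − 0.5158 = 0.45370 Tg/yr.
Box D throughput = its input = 0.45370 Tg/yr; τ = 8.323 / 0.45370 = 18.34 yr.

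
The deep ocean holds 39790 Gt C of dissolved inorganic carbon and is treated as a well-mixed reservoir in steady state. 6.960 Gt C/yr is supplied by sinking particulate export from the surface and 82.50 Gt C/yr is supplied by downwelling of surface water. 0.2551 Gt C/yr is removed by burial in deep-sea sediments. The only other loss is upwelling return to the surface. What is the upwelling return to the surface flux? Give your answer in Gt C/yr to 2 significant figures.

89 Gt C/yr

At steady state ΣF_in = ΣF_out.
ΣF_in = 6.960 + 82.50 = 89.460 Gt C/yr.
Upwelling return to the surface flux = ΣF_in − (0.2551) = 89.460 − 0.2551 = 89.20 Gt C/yr.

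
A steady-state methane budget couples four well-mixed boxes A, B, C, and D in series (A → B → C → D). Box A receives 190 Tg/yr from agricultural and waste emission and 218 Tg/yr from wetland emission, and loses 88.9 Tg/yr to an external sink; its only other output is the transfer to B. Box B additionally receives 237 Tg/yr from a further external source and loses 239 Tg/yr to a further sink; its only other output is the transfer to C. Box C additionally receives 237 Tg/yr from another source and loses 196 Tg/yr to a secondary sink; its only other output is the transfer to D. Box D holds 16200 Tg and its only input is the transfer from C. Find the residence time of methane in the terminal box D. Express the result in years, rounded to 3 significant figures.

Box A: F(A→B) = (190 + 218) − 88.9 = 319.10 Tg/yr.
Box B: F(B→C) = (319.10 + 237) − 239 = 317.10 Tg/yr.
Box C: F(C→D) = (317.10 + 237) − 196 = 358.10 Tg/yr.
Box D throughput = its input = 358.10 Tg/yr; τ = 16200 / 358.10 = 45.24 yr.

45.2 yr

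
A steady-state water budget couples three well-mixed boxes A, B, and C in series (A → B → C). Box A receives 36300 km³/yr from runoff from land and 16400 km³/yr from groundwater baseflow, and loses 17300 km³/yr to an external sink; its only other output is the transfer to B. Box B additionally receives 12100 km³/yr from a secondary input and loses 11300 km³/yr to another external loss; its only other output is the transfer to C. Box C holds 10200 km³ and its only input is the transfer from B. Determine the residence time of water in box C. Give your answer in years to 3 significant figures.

Box A: F(A→B) = (36300 + 16400) − 17300 = 35400 km³/yr.
Box B: F(B→C) = (35400 + 12100) − 11300 = 36200 km³/yr.
Box C throughput = its input = 36200 km³/yr; τ = 10200 / 36200 = 0.2818 yr.

0.282 yr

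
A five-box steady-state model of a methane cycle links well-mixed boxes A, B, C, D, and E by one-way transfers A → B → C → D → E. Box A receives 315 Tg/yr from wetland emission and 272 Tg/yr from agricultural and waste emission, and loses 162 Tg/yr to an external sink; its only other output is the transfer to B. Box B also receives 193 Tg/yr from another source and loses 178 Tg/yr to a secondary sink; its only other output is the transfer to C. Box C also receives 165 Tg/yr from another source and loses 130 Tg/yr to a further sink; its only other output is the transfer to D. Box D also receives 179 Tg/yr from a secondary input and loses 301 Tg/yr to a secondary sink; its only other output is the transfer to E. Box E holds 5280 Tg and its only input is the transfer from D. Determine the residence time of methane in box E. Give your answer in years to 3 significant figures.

Box A: F(A→B) = (315 + 272) − 162 = 425.00 Tg/yr.
Box B: F(B→C) = (425.00 + 193) − 178 = 440.00 Tg/yr.
Box C: F(C→D) = (440.00 + 165) − 130 = 475.00 Tg/yr.
Box D: F(D→E) = (475.00 + 179) − 301 = 353.00 Tg/yr.
Box E throughput = its input = 353.00 Tg/yr; τ = 5280 / 353.00 = 14.96 yr.

15.0 yr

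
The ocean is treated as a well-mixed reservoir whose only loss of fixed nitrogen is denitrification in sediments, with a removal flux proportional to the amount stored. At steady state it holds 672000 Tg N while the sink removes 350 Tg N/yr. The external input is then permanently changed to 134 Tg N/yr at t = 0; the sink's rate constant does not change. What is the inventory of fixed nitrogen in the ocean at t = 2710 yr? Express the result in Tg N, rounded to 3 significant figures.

358000 Tg N

τ = M₀/F₀ = 672000/350 = 1920 yr; rate constant k = 1/τ.
New steady state M_∞ = F₁/k = F₁·τ = 134 × 1920 = 257280 Tg N.
M(t) = M_∞ + (M₀ − M_∞)·e^(−t/τ); t/τ = 2710/1920 = 1.411, so e^(−t/τ) = 0.2438.
M(t) = 257280 + 414700 × 0.2438 = 358380 Tg N.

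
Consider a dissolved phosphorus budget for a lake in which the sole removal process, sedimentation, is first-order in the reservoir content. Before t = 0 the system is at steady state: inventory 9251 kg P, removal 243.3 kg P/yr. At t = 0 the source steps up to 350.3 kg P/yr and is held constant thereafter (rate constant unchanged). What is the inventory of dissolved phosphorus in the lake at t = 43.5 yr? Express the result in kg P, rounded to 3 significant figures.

12000 kg P

Residence time τ = M₀/F₀ = 38.02 yr. The eventual steady state is M_∞ = M₀·(F₁/F₀) = 9251 × 350.3/243.3 = 13319 kg P.
The anomaly ΔM(t) = M(t) − M_∞ decays as ΔM₀·e^(−t/τ) with ΔM₀ = 9251 − 13319 = −4068 kg P.
At t = 43.5 yr, e^(−t/τ) = e^(−1.144) = 0.3185, so ΔM = −1296 kg P and M = 13319 − 1296 = 12024 kg P.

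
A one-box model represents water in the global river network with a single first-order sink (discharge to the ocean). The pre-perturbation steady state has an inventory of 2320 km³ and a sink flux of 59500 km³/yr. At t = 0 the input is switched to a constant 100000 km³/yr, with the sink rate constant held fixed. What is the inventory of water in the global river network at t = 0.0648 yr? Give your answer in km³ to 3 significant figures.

τ = M₀/F₀ = 2320/59500 = 0.03899 yr; rate constant k = 1/τ.
New steady state M_∞ = F₁/k = F₁·τ = 100000 × 0.03899 = 3899.2 km³.
M(t) = M_∞ + (M₀ − M_∞)·e^(−t/τ); t/τ = 0.0648/0.03899 = 1.662, so e^(−t/τ) = 0.1898.
M(t) = 3899.2 − 1579 × 0.1898 = 3599.5 km³.

3600 km³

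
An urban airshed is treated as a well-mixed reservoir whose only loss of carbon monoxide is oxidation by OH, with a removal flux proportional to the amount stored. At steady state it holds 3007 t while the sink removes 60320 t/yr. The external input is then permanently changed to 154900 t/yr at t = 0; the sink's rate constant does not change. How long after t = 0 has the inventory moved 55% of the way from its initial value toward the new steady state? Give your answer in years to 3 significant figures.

τ = M₀/F₀ = 3007/60320 = 0.04985 yr.
The remaining gap fraction is e^(−t/τ); 55% covered ⇒ e^(−t/τ) = 0.450.
t = −τ ln(0.450) = 0.04985 × 0.7985 = 0.03981 yr.

0.0398 yr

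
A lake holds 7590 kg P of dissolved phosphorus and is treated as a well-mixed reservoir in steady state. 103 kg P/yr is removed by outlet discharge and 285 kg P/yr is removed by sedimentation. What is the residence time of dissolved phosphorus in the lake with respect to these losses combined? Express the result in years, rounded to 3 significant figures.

Total removal = 103.0 + 285.0 = 388.00 kg P/yr.
τ = M / ΣF_out = 7590 / 388.00 = 19.56 yr.

19.6 yr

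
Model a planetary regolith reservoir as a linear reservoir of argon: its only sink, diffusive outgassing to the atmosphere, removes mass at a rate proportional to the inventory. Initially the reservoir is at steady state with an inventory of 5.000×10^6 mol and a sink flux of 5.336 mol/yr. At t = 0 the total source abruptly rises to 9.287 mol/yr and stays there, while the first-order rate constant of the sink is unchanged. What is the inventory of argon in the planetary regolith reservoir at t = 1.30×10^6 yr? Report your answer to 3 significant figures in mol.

7.78×10^6 mol

The sink rate constant is k = F₀/M₀ = 5.336/5.000×10^6 = 1.067×10^-6 yr⁻¹.
Solving dM/dt = F₁ − kM with M(0) = M₀ gives M(t) = F₁/k + (M₀ − F₁/k)·e^(−kt).
F₁/k = 9.287/1.067×10^-6 = 8.7022×10^6 mol; kt = 1.067×10^-6 × 1.30×10^6 = 1.387, e^(−kt) = 0.2497.
M(1.30×10^6) = 8.7022×10^6 + (5.000×10^6 − 8.7022×10^6) × 0.2497 = 8.7022×10^6 − 924600 = 7.7776×10^6 mol.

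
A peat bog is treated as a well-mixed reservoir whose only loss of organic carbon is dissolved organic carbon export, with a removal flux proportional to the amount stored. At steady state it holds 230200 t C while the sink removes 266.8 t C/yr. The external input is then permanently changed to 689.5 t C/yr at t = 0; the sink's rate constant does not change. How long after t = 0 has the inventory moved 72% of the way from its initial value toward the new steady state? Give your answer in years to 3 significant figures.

τ = M₀/F₀ = 230200/266.8 = 862.8 yr.
The remaining gap fraction is e^(−t/τ); 72% covered ⇒ e^(−t/τ) = 0.280.
t = −τ ln(0.280) = 862.8 × 1.273 = 1098 yr.

1100 yr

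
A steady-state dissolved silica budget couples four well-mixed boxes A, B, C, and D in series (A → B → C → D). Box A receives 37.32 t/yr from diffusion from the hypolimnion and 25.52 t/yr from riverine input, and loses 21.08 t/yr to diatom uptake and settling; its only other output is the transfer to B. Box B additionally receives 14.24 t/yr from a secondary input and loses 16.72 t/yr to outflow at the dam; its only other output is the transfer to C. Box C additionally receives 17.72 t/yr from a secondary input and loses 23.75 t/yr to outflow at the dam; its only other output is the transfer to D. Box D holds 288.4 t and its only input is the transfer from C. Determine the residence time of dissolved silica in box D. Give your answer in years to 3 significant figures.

Box A: F(A→B) = (37.32 + 25.52) − 21.08 = 41.760 t/yr.
Box B: F(B→C) = (41.760 + 14.24) − 16.72 = 39.280 t/yr.
Box C: F(C→D) = (39.280 + 17.72) − 23.75 = 33.250 t/yr.
Box D throughput = its input = 33.250 t/yr; τ = 288.4 / 33.250 = 8.674 yr.

8.67 yr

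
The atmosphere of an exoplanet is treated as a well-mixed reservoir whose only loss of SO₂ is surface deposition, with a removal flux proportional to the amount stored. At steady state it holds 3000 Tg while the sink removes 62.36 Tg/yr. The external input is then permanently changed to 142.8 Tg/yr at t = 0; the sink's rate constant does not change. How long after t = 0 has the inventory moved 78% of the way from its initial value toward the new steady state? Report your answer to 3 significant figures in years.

τ = M₀/F₀ = 3000/62.36 = 48.11 yr.
The remaining gap fraction is e^(−t/τ); 78% covered ⇒ e^(−t/τ) = 0.220.
t = −τ ln(0.220) = 48.11 × 1.514 = 72.84 yr.

72.8 yr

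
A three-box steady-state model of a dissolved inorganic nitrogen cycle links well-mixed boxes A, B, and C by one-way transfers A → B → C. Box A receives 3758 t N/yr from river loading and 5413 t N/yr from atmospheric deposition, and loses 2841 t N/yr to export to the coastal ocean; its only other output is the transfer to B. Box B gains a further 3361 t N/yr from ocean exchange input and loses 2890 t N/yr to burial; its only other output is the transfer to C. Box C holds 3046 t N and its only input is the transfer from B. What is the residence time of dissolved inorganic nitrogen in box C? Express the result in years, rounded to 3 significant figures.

Box A: F(A→B) = (3758 + 5413) − 2841 = 6330.0 t N/yr.
Box B: F(B→C) = (6330.0 + 3361) − 2890 = 6801.0 t N/yr.
Box C throughput = its input = 6801.0 t N/yr; τ = 3046 / 6801.0 = 0.4479 yr.

0.448 yr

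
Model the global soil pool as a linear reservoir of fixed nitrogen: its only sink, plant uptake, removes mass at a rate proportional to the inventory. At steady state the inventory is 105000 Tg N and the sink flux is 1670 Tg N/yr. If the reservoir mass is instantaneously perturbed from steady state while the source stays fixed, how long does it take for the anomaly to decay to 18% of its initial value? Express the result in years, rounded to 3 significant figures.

108 yr

For a linear reservoir the anomaly decays as exp(−t/τ) with τ = M/F = 105000/1670 = 62.87 yr.
exp(−t/τ) = 0.18 ⇒ t = −τ ln(0.18) = 62.87 × 1.715 = 107.8 yr.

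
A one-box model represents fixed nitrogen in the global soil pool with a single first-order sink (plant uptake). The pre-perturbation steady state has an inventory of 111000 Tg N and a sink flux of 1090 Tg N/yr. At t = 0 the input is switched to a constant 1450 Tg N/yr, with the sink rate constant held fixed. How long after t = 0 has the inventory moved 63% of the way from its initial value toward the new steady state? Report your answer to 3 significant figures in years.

τ = M₀/F₀ = 111000/1090 = 101.8 yr.
The remaining gap fraction is e^(−t/τ); 63% covered ⇒ e^(−t/τ) = 0.370.
t = −τ ln(0.370) = 101.8 × 0.9943 = 101.2 yr.

101 yr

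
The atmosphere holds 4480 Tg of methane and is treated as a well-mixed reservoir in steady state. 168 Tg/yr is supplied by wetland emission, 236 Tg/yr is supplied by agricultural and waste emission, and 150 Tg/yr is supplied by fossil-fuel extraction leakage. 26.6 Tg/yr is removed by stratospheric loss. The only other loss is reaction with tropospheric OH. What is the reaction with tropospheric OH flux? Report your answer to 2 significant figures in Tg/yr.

530 Tg/yr

At steady state ΣF_in = ΣF_out.
ΣF_in = 168 + 236 + 150 = 554.00 Tg/yr.
Reaction with tropospheric OH flux = ΣF_in − (26.6) = 554.00 − 26.60 = 527.4 Tg/yr.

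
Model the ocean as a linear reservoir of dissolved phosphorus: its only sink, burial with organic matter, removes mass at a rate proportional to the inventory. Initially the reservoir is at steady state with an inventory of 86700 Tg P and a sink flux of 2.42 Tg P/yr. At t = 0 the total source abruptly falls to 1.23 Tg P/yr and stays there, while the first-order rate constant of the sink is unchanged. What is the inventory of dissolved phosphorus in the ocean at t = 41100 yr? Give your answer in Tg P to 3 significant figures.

Residence time τ = M₀/F₀ = 35830 yr. The eventual steady state is M_∞ = M₀·(F₁/F₀) = 86700 × 1.23/2.42 = 44067 Tg P.
The anomaly ΔM(t) = M(t) − M_∞ decays as ΔM₀·e^(−t/τ) with ΔM₀ = 86700 − 44067 = 42630 Tg P.
At t = 41100 yr, e^(−t/τ) = e^(−1.147) = 0.3175, so ΔM = 13540 Tg P and M = 44067 + 13540 = 57604 Tg P.

57600 Tg P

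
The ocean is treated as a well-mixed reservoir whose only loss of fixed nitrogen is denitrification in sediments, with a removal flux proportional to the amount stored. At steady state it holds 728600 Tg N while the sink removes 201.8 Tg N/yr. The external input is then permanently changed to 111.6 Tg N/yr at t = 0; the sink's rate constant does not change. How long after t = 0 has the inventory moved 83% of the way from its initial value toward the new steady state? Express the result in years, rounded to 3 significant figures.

τ = M₀/F₀ = 728600/201.8 = 3611 yr.
The remaining gap fraction is e^(−t/τ); 83% covered ⇒ e^(−t/τ) = 0.170.
t = −τ ln(0.170) = 3611 × 1.772 = 6398 yr.

6400 yr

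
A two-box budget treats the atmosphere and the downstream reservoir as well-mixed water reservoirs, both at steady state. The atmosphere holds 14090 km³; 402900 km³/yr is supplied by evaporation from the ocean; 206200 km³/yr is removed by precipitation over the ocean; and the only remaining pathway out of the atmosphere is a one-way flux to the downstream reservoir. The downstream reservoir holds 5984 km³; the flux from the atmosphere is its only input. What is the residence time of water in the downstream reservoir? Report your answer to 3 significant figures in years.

0.0304 yr

Balance the atmosphere: ΣF_in = 402900 km³/yr.
Flux to the downstream reservoir = ΣF_in − (206200) = 196700 km³/yr.
At steady state the output of the downstream reservoir equals its input, 196700 km³/yr.
τ = M / F = 5984 / 196700 = 0.03042 yr.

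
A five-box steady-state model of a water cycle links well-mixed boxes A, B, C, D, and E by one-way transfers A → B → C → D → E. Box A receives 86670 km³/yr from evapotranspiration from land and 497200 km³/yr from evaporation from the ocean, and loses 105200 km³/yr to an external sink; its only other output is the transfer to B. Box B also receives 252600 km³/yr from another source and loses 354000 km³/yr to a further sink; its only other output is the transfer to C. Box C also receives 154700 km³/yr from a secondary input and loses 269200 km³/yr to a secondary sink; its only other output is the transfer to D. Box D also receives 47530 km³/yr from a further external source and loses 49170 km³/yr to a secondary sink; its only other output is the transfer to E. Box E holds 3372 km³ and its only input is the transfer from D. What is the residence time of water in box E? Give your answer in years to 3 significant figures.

Box A: F(A→B) = (86670 + 497200) − 105200 = 478670 km³/yr.
Box B: F(B→C) = (478670 + 252600) − 354000 = 377270 km³/yr.
Box C: F(C→D) = (377270 + 154700) − 269200 = 262770 km³/yr.
Box D: F(D→E) = (262770 + 47530) − 49170 = 261130 km³/yr.
Box E throughput = its input = 261130 km³/yr; τ = 3372 / 261130 = 0.01291 yr.

0.0129 yr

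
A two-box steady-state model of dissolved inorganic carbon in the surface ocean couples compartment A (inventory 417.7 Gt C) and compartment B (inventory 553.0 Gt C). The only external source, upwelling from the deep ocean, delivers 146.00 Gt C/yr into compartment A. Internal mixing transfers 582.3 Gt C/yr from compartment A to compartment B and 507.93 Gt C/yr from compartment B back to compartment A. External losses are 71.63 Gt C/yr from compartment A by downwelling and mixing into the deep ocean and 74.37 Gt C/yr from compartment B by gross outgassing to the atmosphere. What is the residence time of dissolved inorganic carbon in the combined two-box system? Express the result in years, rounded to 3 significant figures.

6.65 yr

Treat the two boxes together as one reservoir: the mixing fluxes between them are internal recycling, so τ = ΣM / Σ(external losses).
M_total = 417.7 + 553.0 = 970.70 Gt C.
ΣF_external_out = 71.63 + 74.37 = 146.00 Gt C/yr.
τ = M_total / ΣF_ext = 970.70 / 146.00 = 6.649 yr.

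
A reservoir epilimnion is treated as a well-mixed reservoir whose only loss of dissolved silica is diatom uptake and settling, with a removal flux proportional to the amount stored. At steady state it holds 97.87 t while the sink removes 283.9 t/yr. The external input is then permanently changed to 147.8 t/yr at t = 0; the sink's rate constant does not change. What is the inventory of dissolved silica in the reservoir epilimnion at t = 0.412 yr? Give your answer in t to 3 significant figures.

The sink rate constant is k = F₀/M₀ = 283.9/97.87 = 2.901 yr⁻¹.
Solving dM/dt = F₁ − kM with M(0) = M₀ gives M(t) = F₁/k + (M₀ − F₁/k)·e^(−kt).
F₁/k = 147.8/2.901 = 50.952 t; kt = 2.901 × 0.412 = 1.195, e^(−kt) = 0.3027.
M(0.412) = 50.952 + (97.87 − 50.952) × 0.3027 = 50.952 + 14.20 = 65.152 t.

65.2 t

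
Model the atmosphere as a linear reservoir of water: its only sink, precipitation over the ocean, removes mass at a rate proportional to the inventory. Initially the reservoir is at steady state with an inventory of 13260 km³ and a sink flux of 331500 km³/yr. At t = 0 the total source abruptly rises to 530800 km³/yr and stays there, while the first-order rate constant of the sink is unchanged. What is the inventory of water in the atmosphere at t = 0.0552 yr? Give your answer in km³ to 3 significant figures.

19200 km³

Residence time τ = M₀/F₀ = 0.04000 yr. The eventual steady state is M_∞ = M₀·(F₁/F₀) = 13260 × 530800/331500 = 21232 km³.
The anomaly ΔM(t) = M(t) − M_∞ decays as ΔM₀·e^(−t/τ) with ΔM₀ = 13260 − 21232 = −7972 km³.
At t = 0.0552 yr, e^(−t/τ) = e^(−1.380) = 0.2516, so ΔM = −2006 km³ and M = 21232 − 2006 = 19226 km³.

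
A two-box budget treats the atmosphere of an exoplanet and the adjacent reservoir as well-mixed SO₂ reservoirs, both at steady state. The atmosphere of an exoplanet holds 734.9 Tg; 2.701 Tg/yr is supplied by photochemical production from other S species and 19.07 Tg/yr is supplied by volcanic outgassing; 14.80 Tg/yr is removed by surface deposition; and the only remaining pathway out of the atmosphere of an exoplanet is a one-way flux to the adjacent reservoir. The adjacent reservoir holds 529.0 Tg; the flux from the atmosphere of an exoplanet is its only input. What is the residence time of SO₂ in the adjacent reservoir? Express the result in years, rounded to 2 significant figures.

76 yr

Balance the atmosphere of an exoplanet: ΣF_in = 2.701 + 19.07 = 21.771 Tg/yr.
Flux to the adjacent reservoir = ΣF_in − (14.80) = 6.9710 Tg/yr.
At steady state the output of the adjacent reservoir equals its input, 6.9710 Tg/yr.
τ = M / F = 529.0 / 6.9710 = 75.89 yr.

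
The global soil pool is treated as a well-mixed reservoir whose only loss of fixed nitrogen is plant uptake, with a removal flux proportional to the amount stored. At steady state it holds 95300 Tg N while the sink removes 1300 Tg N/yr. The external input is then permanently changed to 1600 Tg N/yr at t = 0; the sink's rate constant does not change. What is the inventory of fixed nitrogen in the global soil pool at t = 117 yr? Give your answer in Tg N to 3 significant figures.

τ = M₀/F₀ = 95300/1300 = 73.31 yr; rate constant k = 1/τ.
New steady state M_∞ = F₁/k = F₁·τ = 1600 × 73.31 = 117290 Tg N.
M(t) = M_∞ + (M₀ − M_∞)·e^(−t/τ); t/τ = 117/73.31 = 1.596, so e^(−t/τ) = 0.2027.
M(t) = 117290 − 21990 × 0.2027 = 112830 Tg N.

113000 Tg N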